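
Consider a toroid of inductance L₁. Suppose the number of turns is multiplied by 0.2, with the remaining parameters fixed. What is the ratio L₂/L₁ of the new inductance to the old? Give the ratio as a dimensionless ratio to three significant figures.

For a toroid, L ∝ μᵣN²A/R.
L₂/L₁ = (0.2)^2 = 0.0400.

L₂/L₁ = 0.0400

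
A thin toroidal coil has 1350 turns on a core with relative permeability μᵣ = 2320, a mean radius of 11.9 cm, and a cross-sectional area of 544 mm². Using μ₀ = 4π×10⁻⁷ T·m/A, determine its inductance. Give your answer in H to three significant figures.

For a thin toroid, L = μ₀μᵣN²A/(2πR).
L = (4π×10⁻⁷)(2320)(1350)²(5.440×10^-4) / (2π×0.119 m) = 3.866 H.

L ≈ 3.87 H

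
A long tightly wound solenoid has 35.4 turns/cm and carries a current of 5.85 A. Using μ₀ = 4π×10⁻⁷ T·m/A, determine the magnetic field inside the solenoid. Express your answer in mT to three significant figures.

Inside a long solenoid, B = μ₀nI.
B = (4π×10⁻⁷)(3.540×10^3 m⁻¹)(5.85 A) = 2.602×10^-2 T.

B ≈ 26.0 mT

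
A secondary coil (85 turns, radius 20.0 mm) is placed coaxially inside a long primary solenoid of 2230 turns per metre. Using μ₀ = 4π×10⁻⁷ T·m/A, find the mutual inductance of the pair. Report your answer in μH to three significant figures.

The outer solenoid produces a uniform field B₁ = μ₀n₁I₁ across the inner coil,
so the flux linkage is N₂Φ = N₂B₁A₂ = μ₀n₁N₂A₂·I₁, giving M = μ₀n₁N₂A₂.
A₂ = πr² = π(2.000×10^-2 m)² = 1.257×10^-3 m².
M = (4π×10⁻⁷)(2230)(85)(1.257×10^-3) = 2.993×10^-4 H.

M ≈ 299 μH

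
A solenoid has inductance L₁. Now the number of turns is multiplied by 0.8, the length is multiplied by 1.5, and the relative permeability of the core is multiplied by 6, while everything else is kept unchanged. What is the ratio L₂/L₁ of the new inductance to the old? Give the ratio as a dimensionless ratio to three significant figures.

L₂/L₁ = 2.56

For a solenoid, L ∝ μᵣN²A/ℓ.
L₂/L₁ = (0.8)^2 × (1.5)^-1 × (6) = 2.56.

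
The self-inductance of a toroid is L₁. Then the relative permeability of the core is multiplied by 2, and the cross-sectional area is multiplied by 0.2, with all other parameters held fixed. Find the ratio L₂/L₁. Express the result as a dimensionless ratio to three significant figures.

For a toroid, L ∝ μᵣN²A/R.
L₂/L₁ = (2) × (0.2) = 0.400.

L₂/L₁ = 0.400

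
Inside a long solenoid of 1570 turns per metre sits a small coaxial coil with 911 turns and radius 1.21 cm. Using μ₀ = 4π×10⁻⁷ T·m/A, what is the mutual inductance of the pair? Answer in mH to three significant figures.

The outer solenoid produces a uniform field B₁ = μ₀n₁I₁ across the inner coil,
so the flux linkage is N₂Φ = N₂B₁A₂ = μ₀n₁N₂A₂·I₁, giving M = μ₀n₁N₂A₂.
A₂ = πr² = π(1.210×10^-2 m)² = 4.600×10^-4 m².
M = (4π×10⁻⁷)(1570)(911)(4.600×10^-4) = 8.267×10^-4 H.

M ≈ 0.827 mH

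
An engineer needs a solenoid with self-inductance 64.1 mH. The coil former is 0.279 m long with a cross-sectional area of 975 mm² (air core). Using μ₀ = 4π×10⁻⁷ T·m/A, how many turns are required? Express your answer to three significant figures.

N ≈ 3820 turns

A = 975 mm² = 9.750×10^-4 m².
From L = μ₀N²A/ℓ, N = √(Lℓ / (μ₀A)).
N = √[(6.410×10^-2)(0.279) / ((4π×10⁻⁷)×9.750×10^-4)] = √(1.460×10^7) ≈ 3820.5.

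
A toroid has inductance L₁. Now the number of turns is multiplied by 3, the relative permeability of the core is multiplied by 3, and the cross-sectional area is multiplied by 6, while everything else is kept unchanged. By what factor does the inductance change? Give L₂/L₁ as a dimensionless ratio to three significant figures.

For a toroid, L ∝ μᵣN²A/R.
L₂/L₁ = (3)^2 × (3) × (6) = 162.

L₂/L₁ = 162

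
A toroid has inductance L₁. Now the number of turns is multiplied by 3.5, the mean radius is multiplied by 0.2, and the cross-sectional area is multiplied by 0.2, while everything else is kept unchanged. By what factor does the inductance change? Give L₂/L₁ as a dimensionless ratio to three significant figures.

For a toroid, L ∝ μᵣN²A/R.
L₂/L₁ = (3.5)^2 × (0.2)^-1 × (0.2) = 12.3.

L₂/L₁ = 12.3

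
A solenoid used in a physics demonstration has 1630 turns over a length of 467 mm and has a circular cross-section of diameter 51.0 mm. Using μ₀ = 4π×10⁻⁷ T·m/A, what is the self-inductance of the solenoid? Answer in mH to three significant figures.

A = π(d/2)² = π(2.550×10^-2 m)² = 2.043×10^-3 m².
For a long solenoid, L = μ₀N²A/ℓ.
L = (4π×10⁻⁷)(1630)²(2.043×10^-3)/(0.467 m) = 1.460×10^-2 H.

L ≈ 14.6 mH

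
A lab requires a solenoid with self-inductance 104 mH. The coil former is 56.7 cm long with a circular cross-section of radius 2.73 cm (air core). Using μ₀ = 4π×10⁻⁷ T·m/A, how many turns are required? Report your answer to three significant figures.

A = πr² = π(2.730×10^-2 m)² = 2.341×10^-3 m².
From L = μ₀N²A/ℓ, N = √(Lℓ / (μ₀A)).
N = √[(0.104)(0.567) / ((4π×10⁻⁷)×2.341×10^-3)] = √(2.004×10^7) ≈ 4476.8.

N ≈ 4480 turns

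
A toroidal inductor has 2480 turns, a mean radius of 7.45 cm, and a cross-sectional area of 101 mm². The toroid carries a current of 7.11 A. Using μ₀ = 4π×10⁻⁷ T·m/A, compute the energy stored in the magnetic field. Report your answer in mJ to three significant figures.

L = μ₀N²A/(2πR) = (4π×10⁻⁷)(2480)²(1.010×10^-4)/(2π×7.450×10^-2) = 1.668×10^-3 H.
U = ½LI² = ½(1.668×10^-3)(7.11)² = 4.215×10^-2 J.

U ≈ 42.2 mJ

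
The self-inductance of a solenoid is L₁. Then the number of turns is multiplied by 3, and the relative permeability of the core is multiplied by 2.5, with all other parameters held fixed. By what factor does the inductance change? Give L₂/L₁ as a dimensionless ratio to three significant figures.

For a solenoid, L ∝ μᵣN²A/ℓ.
L₂/L₁ = (3)^2 × (2.5) = 22.5.

L₂/L₁ = 22.5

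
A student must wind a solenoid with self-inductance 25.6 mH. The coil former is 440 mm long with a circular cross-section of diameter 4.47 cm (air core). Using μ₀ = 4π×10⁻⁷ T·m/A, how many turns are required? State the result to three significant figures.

A = π(d/2)² = π(2.235×10^-2 m)² = 1.569×10^-3 m².
From L = μ₀N²A/ℓ, N = √(Lℓ / (μ₀A)).
N = √[(2.560×10^-2)(0.44) / ((4π×10⁻⁷)×1.569×10^-3)] = √(5.712×10^6) ≈ 2390.0.

N ≈ 2390 turns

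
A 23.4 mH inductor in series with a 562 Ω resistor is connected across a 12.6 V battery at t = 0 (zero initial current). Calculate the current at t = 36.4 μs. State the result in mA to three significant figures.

I ≈ 13.1 mA

τ = L/R = 2.340×10^-2/562 = 4.164×10^-5 s; final current I_∞ = ε/R = 12.6/562 = 2.242×10^-2 A.
I(t) = I_∞(1 − e^(−t/τ)) with t/τ = 0.874.
I = (2.242×10^-2)(1 − e^(−0.874)) = 1.307×10^-2 A.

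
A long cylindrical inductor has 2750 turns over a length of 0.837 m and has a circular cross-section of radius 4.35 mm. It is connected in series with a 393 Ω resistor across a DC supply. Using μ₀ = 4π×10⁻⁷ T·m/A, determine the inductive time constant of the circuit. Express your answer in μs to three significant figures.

τ ≈ 1.72 μs

A = πr² = π(4.350×10^-3 m)² = 5.9447×10^-5 m².
L = μ₀N²A/ℓ = (4π×10⁻⁷)(2750)²(5.9447×10^-5)/(0.837) = 6.750×10^-4 H.
τ = L/R = (6.750×10^-4)/(393) = 1.717×10^-6 s.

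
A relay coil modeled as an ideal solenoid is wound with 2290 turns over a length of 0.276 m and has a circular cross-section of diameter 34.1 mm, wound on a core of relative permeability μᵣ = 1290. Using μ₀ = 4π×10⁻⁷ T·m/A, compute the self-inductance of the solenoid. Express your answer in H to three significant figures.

A = π(d/2)² = π(1.705×10^-2 m)² = 9.133×10^-4 m².
For a long solenoid, L = μ₀μᵣN²A/ℓ.
L = (4π×10⁻⁷)(1290)(2290)²(9.133×10^-4)/(0.276 m) = 28.13 H.

L ≈ 28.1 H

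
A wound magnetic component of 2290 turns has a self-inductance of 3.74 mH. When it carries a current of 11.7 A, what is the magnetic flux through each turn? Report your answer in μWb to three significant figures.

Φ_B ≈ 19.1 μWb

From L = NΦ_B/I, the flux per turn is Φ_B = LI/N.
Φ_B = (3.740×10^-3 H)(11.7 A)/2290 = 1.911×10^-5 Wb.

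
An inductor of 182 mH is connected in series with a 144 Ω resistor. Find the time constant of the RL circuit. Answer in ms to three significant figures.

τ = L/R = (0.182 H)/(144 Ω) = 1.264×10^-3 s.

τ ≈ 1.26 ms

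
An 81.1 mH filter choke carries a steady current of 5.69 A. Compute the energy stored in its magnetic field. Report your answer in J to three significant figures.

U ≈ 1.31 J

Stored magnetic energy: U = ½LI².
U = ½(8.110×10^-2 H)(5.69 A)² = 1.313 J.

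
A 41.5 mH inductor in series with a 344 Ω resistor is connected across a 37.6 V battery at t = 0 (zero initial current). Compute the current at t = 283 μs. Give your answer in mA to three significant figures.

I ≈ 98.8 mA

τ = L/R = 4.150×10^-2/344 = 1.206×10^-4 s; final current I_∞ = ε/R = 37.6/344 = 0.1093 A.
I(t) = I_∞(1 − e^(−t/τ)) with t/τ = 2.346.
I = (0.1093)(1 − e^(−2.346)) = 9.883×10^-2 A.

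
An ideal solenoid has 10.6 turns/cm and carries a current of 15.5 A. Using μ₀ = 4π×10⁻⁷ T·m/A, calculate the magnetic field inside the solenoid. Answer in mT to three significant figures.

Inside a long solenoid, B = μ₀nI.
B = (4π×10⁻⁷)(1.060×10^3 m⁻¹)(15.5 A) = 2.0647×10^-2 T.

B ≈ 20.6 mT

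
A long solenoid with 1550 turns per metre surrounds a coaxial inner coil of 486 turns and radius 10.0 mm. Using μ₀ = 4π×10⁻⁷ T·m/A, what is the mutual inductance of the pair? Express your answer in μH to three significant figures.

The outer solenoid produces a uniform field B₁ = μ₀n₁I₁ across the inner coil,
so the flux linkage is N₂Φ = N₂B₁A₂ = μ₀n₁N₂A₂·I₁, giving M = μ₀n₁N₂A₂.
A₂ = πr² = π(1.000×10^-2 m)² = 3.142×10^-4 m².
M = (4π×10⁻⁷)(1550)(486)(3.142×10^-4) = 2.974×10^-4 H.

M ≈ 297 μH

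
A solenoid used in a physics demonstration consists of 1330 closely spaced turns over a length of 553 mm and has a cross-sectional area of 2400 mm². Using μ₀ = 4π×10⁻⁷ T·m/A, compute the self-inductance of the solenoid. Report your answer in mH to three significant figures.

L ≈ 9.65 mH

A = 2400 mm² = 2.400×10^-3 m².
For a long solenoid, L = μ₀N²A/ℓ.
L = (4π×10⁻⁷)(1330)²(2.400×10^-3)/(0.553 m) = 9.647×10^-3 H.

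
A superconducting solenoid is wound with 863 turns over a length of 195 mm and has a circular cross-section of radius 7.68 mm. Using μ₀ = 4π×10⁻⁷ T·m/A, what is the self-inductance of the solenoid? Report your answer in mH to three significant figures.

A = πr² = π(7.680×10^-3 m)² = 1.853×10^-4 m².
For a long solenoid, L = μ₀N²A/ℓ.
L = (4π×10⁻⁷)(863)²(1.853×10^-4)/(0.195 m) = 8.893×10^-4 H.

L ≈ 0.889 mH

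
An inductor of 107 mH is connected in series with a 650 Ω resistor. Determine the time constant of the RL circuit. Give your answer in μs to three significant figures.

τ = L/R = (0.107 H)/(650 Ω) = 1.646×10^-4 s.

τ ≈ 165 μs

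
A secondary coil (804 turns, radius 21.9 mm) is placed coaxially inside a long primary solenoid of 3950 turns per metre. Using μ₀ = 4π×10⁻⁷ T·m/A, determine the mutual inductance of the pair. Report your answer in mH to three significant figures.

M ≈ 6.01 mH

The outer solenoid produces a uniform field B₁ = μ₀n₁I₁ across the inner coil,
so the flux linkage is N₂Φ = N₂B₁A₂ = μ₀n₁N₂A₂·I₁, giving M = μ₀n₁N₂A₂.
A₂ = πr² = π(2.190×10^-2 m)² = 1.507×10^-3 m².
M = (4π×10⁻⁷)(3950)(804)(1.507×10^-3) = 6.013×10^-3 H.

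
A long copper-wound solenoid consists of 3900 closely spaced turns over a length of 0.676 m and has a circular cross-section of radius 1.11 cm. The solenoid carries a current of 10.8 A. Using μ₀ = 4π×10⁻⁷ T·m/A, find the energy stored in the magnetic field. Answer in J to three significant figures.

U ≈ 0.638 J

A = πr² = π(1.110×10^-2 m)² = 3.871×10^-4 m².
L = μ₀N²A/ℓ = (4π×10⁻⁷)(3900)²(3.871×10^-4)/(0.676) = 1.094×10^-2 H.
U = ½LI² = ½(1.094×10^-2)(10.8)² = 0.6383 J.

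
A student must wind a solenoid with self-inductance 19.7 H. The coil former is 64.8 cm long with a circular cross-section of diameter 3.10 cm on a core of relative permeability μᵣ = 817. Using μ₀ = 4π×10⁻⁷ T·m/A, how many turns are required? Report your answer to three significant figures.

N ≈ 4060 turns

A = π(d/2)² = π(1.550×10^-2 m)² = 7.548×10^-4 m².
From L = μ₀μᵣN²A/ℓ, N = √(Lℓ / (μ₀μᵣA)).
N = √[(19.7)(0.648) / ((4π×10⁻⁷)(817)×7.548×10^-4)] = √(1.647×10^7) ≈ 4058.8.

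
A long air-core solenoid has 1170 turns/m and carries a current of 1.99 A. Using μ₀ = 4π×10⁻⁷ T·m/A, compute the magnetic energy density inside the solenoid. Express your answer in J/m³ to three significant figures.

u ≈ 3.41 J/m³

B = μ₀nI = (4π×10⁻⁷)(1.170×10^3)(1.99) = 2.926×10^-3 T.
u = B²/(2μ₀) = (2.926×10^-3)²/(2×4π×10⁻⁷) = 3.406 J/m³.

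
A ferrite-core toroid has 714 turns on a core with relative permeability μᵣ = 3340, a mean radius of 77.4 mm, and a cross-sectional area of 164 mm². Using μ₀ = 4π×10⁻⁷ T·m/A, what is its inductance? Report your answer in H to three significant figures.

L ≈ 0.722 H

For a thin toroid, L = μ₀μᵣN²A/(2πR).
L = (4π×10⁻⁷)(3340)(714)²(1.640×10^-4) / (2π×7.740×10^-2 m) = 0.7216 H.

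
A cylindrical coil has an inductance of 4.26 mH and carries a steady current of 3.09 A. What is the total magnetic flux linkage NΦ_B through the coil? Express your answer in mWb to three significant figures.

From L = NΦ_B/I, the flux linkage is NΦ_B = LI.
NΦ_B = (4.260×10^-3 H)(3.09 A) = 1.316×10^-2 Wb.

NΦ_B ≈ 13.2 mWb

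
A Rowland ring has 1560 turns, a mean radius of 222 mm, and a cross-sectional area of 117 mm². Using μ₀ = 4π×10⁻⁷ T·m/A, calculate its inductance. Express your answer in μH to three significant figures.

For a thin toroid, L = μ₀N²A/(2πR).
L = (4π×10⁻⁷)(1560)²(1.170×10^-4) / (2π×0.222 m) = 2.565×10^-4 H.

L ≈ 257 μH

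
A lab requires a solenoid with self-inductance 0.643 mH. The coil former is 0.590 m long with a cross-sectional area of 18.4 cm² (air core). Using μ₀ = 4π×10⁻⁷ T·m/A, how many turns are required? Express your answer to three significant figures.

N ≈ 405 turns

A = 18.4 cm² = 1.840×10^-3 m².
From L = μ₀N²A/ℓ, N = √(Lℓ / (μ₀A)).
N = √[(6.430×10^-4)(0.59) / ((4π×10⁻⁷)×1.840×10^-3)] = √(1.641×10^5) ≈ 405.1.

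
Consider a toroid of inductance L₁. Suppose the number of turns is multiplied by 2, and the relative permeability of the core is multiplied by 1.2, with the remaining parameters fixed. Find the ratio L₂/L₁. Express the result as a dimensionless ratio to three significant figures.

For a toroid, L ∝ μᵣN²A/R.
L₂/L₁ = (2)^2 × (1.2) = 4.80.

L₂/L₁ = 4.80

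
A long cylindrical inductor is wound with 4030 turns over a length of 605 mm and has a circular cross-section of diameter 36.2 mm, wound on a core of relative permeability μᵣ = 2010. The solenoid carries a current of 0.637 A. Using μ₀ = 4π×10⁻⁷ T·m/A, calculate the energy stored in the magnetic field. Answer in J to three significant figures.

U ≈ 14.2 J

A = π(d/2)² = π(1.810×10^-2 m)² = 1.029×10^-3 m².
L = μ₀μᵣN²A/ℓ = (4π×10⁻⁷)(2010)(4030)²(1.029×10^-3)/(0.605) = 69.79 H.
U = ½LI² = ½(69.79)(0.637)² = 14.16 J.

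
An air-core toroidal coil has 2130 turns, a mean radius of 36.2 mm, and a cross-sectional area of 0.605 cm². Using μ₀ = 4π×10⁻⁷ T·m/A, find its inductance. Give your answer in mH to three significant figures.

For a thin toroid, L = μ₀N²A/(2πR).
L = (4π×10⁻⁷)(2130)²(6.050×10^-5) / (2π×3.620×10^-2 m) = 1.516×10^-3 H.

L ≈ 1.52 mH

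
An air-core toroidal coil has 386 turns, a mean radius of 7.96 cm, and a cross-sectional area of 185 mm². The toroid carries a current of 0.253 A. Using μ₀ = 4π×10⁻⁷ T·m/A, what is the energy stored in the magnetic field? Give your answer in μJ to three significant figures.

U ≈ 2.22 μJ

L = μ₀N²A/(2πR) = (4π×10⁻⁷)(386)²(1.850×10^-4)/(2π×7.960×10^-2) = 6.926×10^-5 H.
U = ½LI² = ½(6.926×10^-5)(0.253)² = 2.217×10^-6 J.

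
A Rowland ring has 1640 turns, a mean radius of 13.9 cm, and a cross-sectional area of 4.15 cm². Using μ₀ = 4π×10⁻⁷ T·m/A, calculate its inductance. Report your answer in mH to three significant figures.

L ≈ 1.61 mH

For a thin toroid, L = μ₀N²A/(2πR).
L = (4π×10⁻⁷)(1640)²(4.150×10^-4) / (2π×0.139 m) = 1.606×10^-3 H.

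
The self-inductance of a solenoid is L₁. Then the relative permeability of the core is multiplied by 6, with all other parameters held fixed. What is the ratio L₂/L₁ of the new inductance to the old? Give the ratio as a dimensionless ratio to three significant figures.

L₂/L₁ = 6.00

For a solenoid, L ∝ μᵣN²A/ℓ.
L₂/L₁ = (6) = 6.00.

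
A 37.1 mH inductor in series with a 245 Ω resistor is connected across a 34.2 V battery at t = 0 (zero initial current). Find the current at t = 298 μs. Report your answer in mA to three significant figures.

τ = L/R = 3.710×10^-2/245 = 1.514×10^-4 s; final current I_∞ = ε/R = 34.2/245 = 0.1396 A.
I(t) = I_∞(1 − e^(−t/τ)) with t/τ = 1.968.
I = (0.1396)(1 − e^(−1.968)) = 0.1201 A.

I ≈ 120 mA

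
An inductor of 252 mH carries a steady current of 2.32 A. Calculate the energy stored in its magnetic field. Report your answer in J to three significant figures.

U ≈ 0.678 J

Stored magnetic energy: U = ½LI².
U = ½(0.252 H)(2.32 A)² = 0.6782 J.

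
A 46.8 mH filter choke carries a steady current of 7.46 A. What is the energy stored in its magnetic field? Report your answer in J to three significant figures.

Stored magnetic energy: U = ½LI².
U = ½(4.680×10^-2 H)(7.46 A)² = 1.302 J.

U ≈ 1.30 J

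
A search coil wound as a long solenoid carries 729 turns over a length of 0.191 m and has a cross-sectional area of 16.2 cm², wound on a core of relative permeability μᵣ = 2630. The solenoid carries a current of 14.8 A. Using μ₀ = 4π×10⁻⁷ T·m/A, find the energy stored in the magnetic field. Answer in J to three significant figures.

U ≈ 1630 J

A = 16.2 cm² = 1.620×10^-3 m².
L = μ₀μᵣN²A/ℓ = (4π×10⁻⁷)(2630)(729)²(1.620×10^-3)/(0.191) = 14.9 H.
U = ½LI² = ½(14.9)(14.8)² = 1.632×10^3 J.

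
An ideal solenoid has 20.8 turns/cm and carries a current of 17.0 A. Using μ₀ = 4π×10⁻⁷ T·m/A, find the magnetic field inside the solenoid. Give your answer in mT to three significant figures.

Inside a long solenoid, B = μ₀nI.
B = (4π×10⁻⁷)(2.080×10^3 m⁻¹)(17.0 A) = 4.443×10^-2 T.

B ≈ 44.4 mT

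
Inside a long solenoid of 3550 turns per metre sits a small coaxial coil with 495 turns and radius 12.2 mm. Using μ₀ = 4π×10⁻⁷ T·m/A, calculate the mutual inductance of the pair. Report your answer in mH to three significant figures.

The outer solenoid produces a uniform field B₁ = μ₀n₁I₁ across the inner coil,
so the flux linkage is N₂Φ = N₂B₁A₂ = μ₀n₁N₂A₂·I₁, giving M = μ₀n₁N₂A₂.
A₂ = πr² = π(1.220×10^-2 m)² = 4.676×10^-4 m².
M = (4π×10⁻⁷)(3550)(495)(4.676×10^-4) = 1.033×10^-3 H.

M ≈ 1.03 mH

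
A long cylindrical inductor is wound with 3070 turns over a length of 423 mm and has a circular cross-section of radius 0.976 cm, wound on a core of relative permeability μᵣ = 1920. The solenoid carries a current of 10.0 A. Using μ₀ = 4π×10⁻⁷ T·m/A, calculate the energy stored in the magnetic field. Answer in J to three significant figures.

A = πr² = π(9.760×10^-3 m)² = 2.993×10^-4 m².
L = μ₀μᵣN²A/ℓ = (4π×10⁻⁷)(1920)(3070)²(2.993×10^-4)/(0.423) = 16.09 H.
U = ½LI² = ½(16.09)(10.0)² = 804.4 J.

U ≈ 804 J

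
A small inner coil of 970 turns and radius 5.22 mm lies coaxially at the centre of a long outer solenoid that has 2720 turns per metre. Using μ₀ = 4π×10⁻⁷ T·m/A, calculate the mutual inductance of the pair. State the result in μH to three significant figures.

M ≈ 284 μH

The outer solenoid produces a uniform field B₁ = μ₀n₁I₁ across the inner coil,
so the flux linkage is N₂Φ = N₂B₁A₂ = μ₀n₁N₂A₂·I₁, giving M = μ₀n₁N₂A₂.
A₂ = πr² = π(5.220×10^-3 m)² = 8.560×10^-5 m².
M = (4π×10⁻⁷)(2720)(970)(8.560×10^-5) = 2.838×10^-4 H.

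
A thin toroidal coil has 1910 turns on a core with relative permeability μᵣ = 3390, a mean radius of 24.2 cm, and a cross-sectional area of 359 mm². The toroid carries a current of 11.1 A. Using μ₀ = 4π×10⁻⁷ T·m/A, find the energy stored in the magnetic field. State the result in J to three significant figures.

U ≈ 226 J

L = μ₀μᵣN²A/(2πR) = (4π×10⁻⁷)(3390)(1910)²(3.590×10^-4)/(2π×0.242) = 3.669 H.
U = ½LI² = ½(3.669)(11.1)² = 226 J.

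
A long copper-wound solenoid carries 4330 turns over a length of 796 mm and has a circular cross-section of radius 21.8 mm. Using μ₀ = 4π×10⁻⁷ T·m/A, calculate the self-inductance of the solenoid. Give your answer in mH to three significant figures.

L ≈ 44.2 mH

A = πr² = π(2.180×10^-2 m)² = 1.493×10^-3 m².
For a long solenoid, L = μ₀N²A/ℓ.
L = (4π×10⁻⁷)(4330)²(1.493×10^-3)/(0.796 m) = 4.419×10^-2 H.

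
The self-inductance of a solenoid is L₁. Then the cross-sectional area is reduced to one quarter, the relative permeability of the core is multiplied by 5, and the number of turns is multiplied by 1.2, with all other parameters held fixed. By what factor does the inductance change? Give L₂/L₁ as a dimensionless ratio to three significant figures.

For a solenoid, L ∝ μᵣN²A/ℓ.
L₂/L₁ = (0.25) × (5) × (1.2)^2 = 1.80.

L₂/L₁ = 1.80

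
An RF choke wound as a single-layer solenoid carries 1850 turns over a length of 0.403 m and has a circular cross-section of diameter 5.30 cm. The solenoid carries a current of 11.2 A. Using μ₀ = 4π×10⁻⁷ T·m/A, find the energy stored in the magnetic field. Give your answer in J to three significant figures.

U ≈ 1.48 J

A = π(d/2)² = π(2.650×10^-2 m)² = 2.206×10^-3 m².
L = μ₀N²A/ℓ = (4π×10⁻⁷)(1850)²(2.206×10^-3)/(0.403) = 2.354×10^-2 H.
U = ½LI² = ½(2.354×10^-2)(11.2)² = 1.477 J.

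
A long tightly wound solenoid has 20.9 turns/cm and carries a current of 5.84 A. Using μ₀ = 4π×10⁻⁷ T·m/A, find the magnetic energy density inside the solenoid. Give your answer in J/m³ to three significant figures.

B = μ₀nI = (4π×10⁻⁷)(2.090×10^3)(5.84) = 1.534×10^-2 T.
u = B²/(2μ₀) = (1.534×10^-2)²/(2×4π×10⁻⁷) = 93.6 J/m³.

u ≈ 93.6 J/m³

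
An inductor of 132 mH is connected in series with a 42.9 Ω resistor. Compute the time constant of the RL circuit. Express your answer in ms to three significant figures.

τ = L/R = (0.132 H)/(42.9 Ω) = 3.077×10^-3 s.

τ ≈ 3.08 ms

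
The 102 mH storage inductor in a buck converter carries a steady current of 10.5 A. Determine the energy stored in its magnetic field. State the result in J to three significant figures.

U ≈ 5.62 J

Stored magnetic energy: U = ½LI².
U = ½(0.102 H)(10.5 A)² = 5.623 J.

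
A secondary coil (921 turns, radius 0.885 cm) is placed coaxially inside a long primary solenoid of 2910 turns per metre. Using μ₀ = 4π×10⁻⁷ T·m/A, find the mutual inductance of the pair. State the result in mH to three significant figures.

M ≈ 0.829 mH

The outer solenoid produces a uniform field B₁ = μ₀n₁I₁ across the inner coil,
so the flux linkage is N₂Φ = N₂B₁A₂ = μ₀n₁N₂A₂·I₁, giving M = μ₀n₁N₂A₂.
A₂ = πr² = π(8.850×10^-3 m)² = 2.461×10^-4 m².
M = (4π×10⁻⁷)(2910)(921)(2.461×10^-4) = 8.287×10^-4 H.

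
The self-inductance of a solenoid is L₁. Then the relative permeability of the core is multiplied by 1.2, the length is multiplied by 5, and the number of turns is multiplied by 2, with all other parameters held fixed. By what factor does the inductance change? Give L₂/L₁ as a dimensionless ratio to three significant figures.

For a solenoid, L ∝ μᵣN²A/ℓ.
L₂/L₁ = (1.2) × (5)^-1 × (2)^2 = 0.960.

L₂/L₁ = 0.960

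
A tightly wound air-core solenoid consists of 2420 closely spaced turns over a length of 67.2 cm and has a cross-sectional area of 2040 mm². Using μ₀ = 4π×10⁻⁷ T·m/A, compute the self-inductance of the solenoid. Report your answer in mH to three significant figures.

A = 2040 mm² = 2.040×10^-3 m².
For a long solenoid, L = μ₀N²A/ℓ.
L = (4π×10⁻⁷)(2420)²(2.040×10^-3)/(0.672 m) = 2.234×10^-2 H.

L ≈ 22.3 mH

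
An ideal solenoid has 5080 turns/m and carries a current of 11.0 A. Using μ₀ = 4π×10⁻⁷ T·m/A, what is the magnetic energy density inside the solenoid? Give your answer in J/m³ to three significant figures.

u ≈ 1960 J/m³

B = μ₀nI = (4π×10⁻⁷)(5.080×10^3)(11.0) = 7.022×10^-2 T.
u = B²/(2μ₀) = (7.022×10^-2)²/(2×4π×10⁻⁷) = 1.962×10^3 J/m³.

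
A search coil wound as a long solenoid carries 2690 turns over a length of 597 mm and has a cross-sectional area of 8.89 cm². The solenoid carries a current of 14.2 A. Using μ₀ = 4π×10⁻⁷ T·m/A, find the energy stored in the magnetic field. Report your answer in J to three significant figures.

A = 8.89 cm² = 8.890×10^-4 m².
L = μ₀N²A/ℓ = (4π×10⁻⁷)(2690)²(8.890×10^-4)/(0.597) = 1.354×10^-2 H.
U = ½LI² = ½(1.354×10^-2)(14.2)² = 1.365 J.

U ≈ 1.37 J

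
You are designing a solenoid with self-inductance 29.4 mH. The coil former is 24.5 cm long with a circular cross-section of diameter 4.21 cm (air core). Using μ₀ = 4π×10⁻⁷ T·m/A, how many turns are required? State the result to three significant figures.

N ≈ 2030 turns

A = π(d/2)² = π(2.105×10^-2 m)² = 1.392×10^-3 m².
From L = μ₀N²A/ℓ, N = √(Lℓ / (μ₀A)).
N = √[(2.940×10^-2)(0.245) / ((4π×10⁻⁷)×1.392×10^-3)] = √(4.118×10^6) ≈ 2029.2.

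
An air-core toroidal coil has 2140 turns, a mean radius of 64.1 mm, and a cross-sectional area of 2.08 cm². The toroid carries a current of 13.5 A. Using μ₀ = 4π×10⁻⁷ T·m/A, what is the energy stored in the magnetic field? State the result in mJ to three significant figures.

U ≈ 271 mJ

L = μ₀N²A/(2πR) = (4π×10⁻⁷)(2140)²(2.080×10^-4)/(2π×6.410×10^-2) = 2.972×10^-3 H.
U = ½LI² = ½(2.972×10^-3)(13.5)² = 0.2708 J.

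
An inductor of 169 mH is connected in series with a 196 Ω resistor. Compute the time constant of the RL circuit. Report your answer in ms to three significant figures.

τ = L/R = (0.169 H)/(196 Ω) = 8.622×10^-4 s.

τ ≈ 0.862 ms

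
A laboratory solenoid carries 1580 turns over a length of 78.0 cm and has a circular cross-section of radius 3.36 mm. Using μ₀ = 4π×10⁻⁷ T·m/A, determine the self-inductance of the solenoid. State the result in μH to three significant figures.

L ≈ 143 μH

A = πr² = π(3.360×10^-3 m)² = 3.547×10^-5 m².
For a long solenoid, L = μ₀N²A/ℓ.
L = (4π×10⁻⁷)(1580)²(3.547×10^-5)/(0.78 m) = 1.426×10^-4 H.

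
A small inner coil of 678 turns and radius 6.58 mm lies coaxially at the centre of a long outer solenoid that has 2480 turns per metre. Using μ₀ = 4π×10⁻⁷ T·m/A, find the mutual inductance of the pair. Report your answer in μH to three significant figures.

The outer solenoid produces a uniform field B₁ = μ₀n₁I₁ across the inner coil,
so the flux linkage is N₂Φ = N₂B₁A₂ = μ₀n₁N₂A₂·I₁, giving M = μ₀n₁N₂A₂.
A₂ = πr² = π(6.580×10^-3 m)² = 1.360×10^-4 m².
M = (4π×10⁻⁷)(2480)(678)(1.360×10^-4) = 2.874×10^-4 H.

M ≈ 287 μH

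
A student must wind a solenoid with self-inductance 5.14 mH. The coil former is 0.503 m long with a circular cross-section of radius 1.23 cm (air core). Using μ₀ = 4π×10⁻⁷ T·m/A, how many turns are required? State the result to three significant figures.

A = πr² = π(1.230×10^-2 m)² = 4.753×10^-4 m².
From L = μ₀N²A/ℓ, N = √(Lℓ / (μ₀A)).
N = √[(5.140×10^-3)(0.503) / ((4π×10⁻⁷)×4.753×10^-4)] = √(4.329×10^6) ≈ 2080.6.

N ≈ 2080 turns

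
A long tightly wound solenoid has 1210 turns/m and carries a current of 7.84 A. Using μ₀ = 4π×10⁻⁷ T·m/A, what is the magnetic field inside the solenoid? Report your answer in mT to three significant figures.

Inside a long solenoid, B = μ₀nI.
B = (4π×10⁻⁷)(1.210×10^3 m⁻¹)(7.84 A) = 1.192×10^-2 T.

B ≈ 11.9 mT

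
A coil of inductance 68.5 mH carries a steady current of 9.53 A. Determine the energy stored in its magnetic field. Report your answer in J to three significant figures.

Stored magnetic energy: U = ½LI².
U = ½(6.850×10^-2 H)(9.53 A)² = 3.111 J.

U ≈ 3.11 J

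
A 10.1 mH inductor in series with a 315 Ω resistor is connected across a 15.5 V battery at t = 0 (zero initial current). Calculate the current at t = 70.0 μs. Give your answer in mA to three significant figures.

τ = L/R = 1.010×10^-2/315 = 3.206×10^-5 s; final current I_∞ = ε/R = 15.5/315 = 4.921×10^-2 A.
I(t) = I_∞(1 − e^(−t/τ)) with t/τ = 2.183.
I = (4.921×10^-2)(1 − e^(−2.183)) = 4.366×10^-2 A.

I ≈ 43.7 mA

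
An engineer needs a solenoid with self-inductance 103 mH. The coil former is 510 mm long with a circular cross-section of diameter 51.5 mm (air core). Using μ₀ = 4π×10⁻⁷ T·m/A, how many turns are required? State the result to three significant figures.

N ≈ 4480 turns

A = π(d/2)² = π(2.575×10^-2 m)² = 2.083×10^-3 m².
From L = μ₀N²A/ℓ, N = √(Lℓ / (μ₀A)).
N = √[(0.103)(0.51) / ((4π×10⁻⁷)×2.083×10^-3)] = √(2.007×10^7) ≈ 4479.7.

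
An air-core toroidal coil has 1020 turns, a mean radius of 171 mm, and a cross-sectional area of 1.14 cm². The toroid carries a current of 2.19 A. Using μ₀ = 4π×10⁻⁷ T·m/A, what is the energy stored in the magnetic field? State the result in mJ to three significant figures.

L = μ₀N²A/(2πR) = (4π×10⁻⁷)(1020)²(1.140×10^-4)/(2π×0.171) = 1.387×10^-4 H.
U = ½LI² = ½(1.387×10^-4)(2.19)² = 3.327×10^-4 J.

U ≈ 0.333 mJ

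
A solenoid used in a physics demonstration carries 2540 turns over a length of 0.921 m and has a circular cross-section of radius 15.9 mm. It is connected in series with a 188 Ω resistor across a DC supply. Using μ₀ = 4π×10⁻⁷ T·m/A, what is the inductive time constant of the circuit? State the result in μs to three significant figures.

τ ≈ 37.2 μs

A = πr² = π(1.590×10^-2 m)² = 7.942×10^-4 m².
L = μ₀N²A/ℓ = (4π×10⁻⁷)(2540)²(7.942×10^-4)/(0.921) = 6.991×10^-3 H.
τ = L/R = (6.991×10^-3)/(188) = 3.719×10^-5 s.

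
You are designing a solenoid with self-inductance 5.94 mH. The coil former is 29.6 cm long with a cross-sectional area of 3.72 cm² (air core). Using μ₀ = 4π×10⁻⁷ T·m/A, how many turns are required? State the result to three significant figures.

N ≈ 1940 turns

A = 3.72 cm² = 3.720×10^-4 m².
From L = μ₀N²A/ℓ, N = √(Lℓ / (μ₀A)).
N = √[(5.940×10^-3)(0.296) / ((4π×10⁻⁷)×3.720×10^-4)] = √(3.761×10^6) ≈ 1939.4.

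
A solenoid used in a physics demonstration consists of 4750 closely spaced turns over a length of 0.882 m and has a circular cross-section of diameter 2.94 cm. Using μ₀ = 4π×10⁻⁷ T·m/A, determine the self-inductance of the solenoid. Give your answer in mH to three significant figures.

L ≈ 21.8 mH

A = π(d/2)² = π(1.470×10^-2 m)² = 6.789×10^-4 m².
For a long solenoid, L = μ₀N²A/ℓ.
L = (4π×10⁻⁷)(4750)²(6.789×10^-4)/(0.882 m) = 2.182×10^-2 H.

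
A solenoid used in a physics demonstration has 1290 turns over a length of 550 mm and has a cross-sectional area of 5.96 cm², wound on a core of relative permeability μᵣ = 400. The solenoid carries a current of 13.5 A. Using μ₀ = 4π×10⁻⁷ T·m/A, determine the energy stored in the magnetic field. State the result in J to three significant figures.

A = 5.96 cm² = 5.960×10^-4 m².
L = μ₀μᵣN²A/ℓ = (4π×10⁻⁷)(400)(1290)²(5.960×10^-4)/(0.55) = 0.9064 H.
U = ½LI² = ½(0.9064)(13.5)² = 82.6 J.

U ≈ 82.6 J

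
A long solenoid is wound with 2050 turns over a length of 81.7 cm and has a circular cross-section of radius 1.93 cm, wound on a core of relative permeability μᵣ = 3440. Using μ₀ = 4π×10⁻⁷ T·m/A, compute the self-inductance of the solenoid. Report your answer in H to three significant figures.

L ≈ 26.0 H

A = πr² = π(1.930×10^-2 m)² = 1.170×10^-3 m².
For a long solenoid, L = μ₀μᵣN²A/ℓ.
L = (4π×10⁻⁷)(3440)(2050)²(1.170×10^-3)/(0.817 m) = 26.02 H.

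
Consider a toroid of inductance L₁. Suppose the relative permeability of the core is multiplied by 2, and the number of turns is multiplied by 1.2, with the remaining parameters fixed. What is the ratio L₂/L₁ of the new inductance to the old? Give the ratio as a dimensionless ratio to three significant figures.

L₂/L₁ = 2.88

For a toroid, L ∝ μᵣN²A/R.
L₂/L₁ = (2) × (1.2)^2 = 2.88.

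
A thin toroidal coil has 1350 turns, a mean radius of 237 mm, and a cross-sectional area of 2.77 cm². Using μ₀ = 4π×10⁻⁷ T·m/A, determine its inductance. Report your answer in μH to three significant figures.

L ≈ 426 μH

For a thin toroid, L = μ₀N²A/(2πR).
L = (4π×10⁻⁷)(1350)²(2.770×10^-4) / (2π×0.237 m) = 4.260×10^-4 H.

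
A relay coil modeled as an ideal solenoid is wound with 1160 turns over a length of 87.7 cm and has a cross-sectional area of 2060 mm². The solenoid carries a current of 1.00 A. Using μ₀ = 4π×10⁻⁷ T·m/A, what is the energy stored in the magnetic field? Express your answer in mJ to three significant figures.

A = 2060 mm² = 2.060×10^-3 m².
L = μ₀N²A/ℓ = (4π×10⁻⁷)(1160)²(2.060×10^-3)/(0.877) = 3.972×10^-3 H.
U = ½LI² = ½(3.972×10^-3)(1.00)² = 1.986×10^-3 J.

U ≈ 1.99 mJ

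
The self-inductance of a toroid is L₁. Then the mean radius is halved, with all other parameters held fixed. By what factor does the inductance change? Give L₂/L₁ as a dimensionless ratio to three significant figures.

For a toroid, L ∝ μᵣN²A/R.
L₂/L₁ = (0.5)^-1 = 2.00.

L₂/L₁ = 2.00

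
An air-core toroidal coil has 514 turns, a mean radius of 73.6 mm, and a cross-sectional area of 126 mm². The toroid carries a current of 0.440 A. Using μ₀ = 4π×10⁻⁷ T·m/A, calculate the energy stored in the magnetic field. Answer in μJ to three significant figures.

L = μ₀N²A/(2πR) = (4π×10⁻⁷)(514)²(1.260×10^-4)/(2π×7.360×10^-2) = 9.046×10^-5 H.
U = ½LI² = ½(9.046×10^-5)(0.440)² = 8.756×10^-6 J.

U ≈ 8.76 μJ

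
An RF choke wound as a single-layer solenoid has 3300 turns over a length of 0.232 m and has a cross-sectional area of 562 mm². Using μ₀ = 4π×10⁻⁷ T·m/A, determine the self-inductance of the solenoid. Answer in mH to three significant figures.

L ≈ 33.2 mH

A = 562 mm² = 5.620×10^-4 m².
For a long solenoid, L = μ₀N²A/ℓ.
L = (4π×10⁻⁷)(3300)²(5.620×10^-4)/(0.232 m) = 3.315×10^-2 H.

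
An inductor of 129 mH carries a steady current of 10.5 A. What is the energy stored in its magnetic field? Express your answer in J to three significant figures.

U ≈ 7.11 J

Stored magnetic energy: U = ½LI².
U = ½(0.129 H)(10.5 A)² = 7.111 J.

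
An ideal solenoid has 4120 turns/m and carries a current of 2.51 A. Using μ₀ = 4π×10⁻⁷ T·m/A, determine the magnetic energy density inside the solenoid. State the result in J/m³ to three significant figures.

B = μ₀nI = (4π×10⁻⁷)(4.120×10^3)(2.51) = 1.300×10^-2 T.
u = B²/(2μ₀) = (1.300×10^-2)²/(2×4π×10⁻⁷) = 67.19 J/m³.

u ≈ 67.2 J/m³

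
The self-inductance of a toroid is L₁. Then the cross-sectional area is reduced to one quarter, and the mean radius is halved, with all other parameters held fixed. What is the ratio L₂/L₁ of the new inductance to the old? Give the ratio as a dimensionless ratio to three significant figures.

For a toroid, L ∝ μᵣN²A/R.
L₂/L₁ = (0.25) × (0.5)^-1 = 0.500.

L₂/L₁ = 0.500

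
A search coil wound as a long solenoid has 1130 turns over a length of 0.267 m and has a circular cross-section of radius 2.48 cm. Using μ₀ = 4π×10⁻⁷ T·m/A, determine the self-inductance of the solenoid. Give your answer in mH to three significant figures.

L ≈ 11.6 mH

A = πr² = π(2.480×10^-2 m)² = 1.932×10^-3 m².
For a long solenoid, L = μ₀N²A/ℓ.
L = (4π×10⁻⁷)(1130)²(1.932×10^-3)/(0.267 m) = 1.161×10^-2 H.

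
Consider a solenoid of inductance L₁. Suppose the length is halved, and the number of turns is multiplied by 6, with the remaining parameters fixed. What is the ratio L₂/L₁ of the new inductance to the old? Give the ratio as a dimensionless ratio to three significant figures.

For a solenoid, L ∝ μᵣN²A/ℓ.
L₂/L₁ = (0.5)^-1 × (6)^2 = 72.0.

L₂/L₁ = 72.0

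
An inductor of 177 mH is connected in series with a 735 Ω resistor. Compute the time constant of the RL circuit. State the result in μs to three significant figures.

τ = L/R = (0.177 H)/(735 Ω) = 2.408×10^-4 s.

τ ≈ 241 μs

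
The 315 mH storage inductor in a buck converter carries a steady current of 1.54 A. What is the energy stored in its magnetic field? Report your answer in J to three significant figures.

Stored magnetic energy: U = ½LI².
U = ½(0.315 H)(1.54 A)² = 0.3735 J.

U ≈ 0.374 J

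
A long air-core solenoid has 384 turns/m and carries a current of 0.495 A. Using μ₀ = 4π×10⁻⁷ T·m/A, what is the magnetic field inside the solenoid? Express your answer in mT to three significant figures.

B ≈ 0.239 mT

Inside a long solenoid, B = μ₀nI.
B = (4π×10⁻⁷)(384 m⁻¹)(0.495 A) = 2.389×10^-4 T.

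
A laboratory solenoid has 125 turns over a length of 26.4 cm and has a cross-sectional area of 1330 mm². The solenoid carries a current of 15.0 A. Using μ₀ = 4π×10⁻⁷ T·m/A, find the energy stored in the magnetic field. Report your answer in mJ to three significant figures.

U ≈ 11.1 mJ

A = 1330 mm² = 1.330×10^-3 m².
L = μ₀N²A/ℓ = (4π×10⁻⁷)(125)²(1.330×10^-3)/(0.264) = 9.892×10^-5 H.
U = ½LI² = ½(9.892×10^-5)(15.0)² = 1.113×10^-2 J.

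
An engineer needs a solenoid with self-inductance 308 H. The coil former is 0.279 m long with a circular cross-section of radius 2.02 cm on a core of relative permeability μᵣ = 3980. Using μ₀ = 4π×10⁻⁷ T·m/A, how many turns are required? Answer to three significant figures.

N ≈ 3660 turns

A = πr² = π(2.020×10^-2 m)² = 1.282×10^-3 m².
From L = μ₀μᵣN²A/ℓ, N = √(Lℓ / (μ₀μᵣA)).
N = √[(308)(0.279) / ((4π×10⁻⁷)(3980)×1.282×10^-3)] = √(1.340×10^7) ≈ 3661.0.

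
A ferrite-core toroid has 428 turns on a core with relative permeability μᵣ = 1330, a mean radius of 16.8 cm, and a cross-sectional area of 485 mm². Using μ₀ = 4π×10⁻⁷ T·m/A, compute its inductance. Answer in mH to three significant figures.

L ≈ 141 mH

For a thin toroid, L = μ₀μᵣN²A/(2πR).
L = (4π×10⁻⁷)(1330)(428)²(4.850×10^-4) / (2π×0.168 m) = 0.1407 H.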